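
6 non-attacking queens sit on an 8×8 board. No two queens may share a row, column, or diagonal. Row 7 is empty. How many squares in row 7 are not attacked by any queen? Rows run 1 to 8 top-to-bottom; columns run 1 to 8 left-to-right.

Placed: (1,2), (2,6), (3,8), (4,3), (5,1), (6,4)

(1,2) attacks row 7 at column 2 and diagonals 8.
(2,6) attacks row 7 at column 6 and diagonals 1.
(3,8) attacks row 7 at column 8 and diagonals 4.
(4,3) attacks row 7 at column 3 and diagonals 6.
(5,1) attacks row 7 at column 1 and diagonals 3.
(6,4) attacks row 7 at column 4 and diagonals 3, 5.
Attacked columns: {1, 2, 3, 4, 5, 6, 8}. Safe: {7}.

1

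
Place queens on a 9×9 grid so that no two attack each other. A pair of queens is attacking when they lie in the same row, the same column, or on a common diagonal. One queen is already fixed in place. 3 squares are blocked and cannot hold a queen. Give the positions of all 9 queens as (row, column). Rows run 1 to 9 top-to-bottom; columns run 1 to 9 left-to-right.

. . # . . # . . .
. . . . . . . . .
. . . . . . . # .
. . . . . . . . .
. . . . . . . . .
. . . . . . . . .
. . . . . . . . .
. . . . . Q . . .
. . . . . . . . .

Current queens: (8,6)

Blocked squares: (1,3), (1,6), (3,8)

(1,9) (2,5) (3,3) (4,8) (5,4) (6,7) (7,1) (8,6) (9,2)

Row 1: attacked by (8,6)→{6}. Blocked: 3,6. Safe: 1, 2, 4, 5, 7, 8, 9. Place at column 9.
Row 2: attacked by (1,9)→{8,9}; (8,6)→{6}. Safe: 1, 2, 3, 4, 5, 7. Place at column 5.
Row 3: attacked by (1,9)→{7,9}; (2,5)→{4,5,6}; (8,6)→{1,6}. Blocked: 8. Safe: 2, 3. Place at column 3.
Row 4: attacked by (1,9)→{6,9}; (2,5)→{3,5,7}; (3,3)→{2,3,4}; (8,6)→{2,6}. Safe: 1, 8. Place at column 8.
Row 5: attacked by (1,9)→{5,9}; (2,5)→{2,5,8}; (3,3)→{1,3,5}; (4,8)→{7,8,9}; (8,6)→{3,6,9}. Safe: 4. Place at column 4.
Row 6: attacked by (1,9)→{4,9}; (2,5)→{1,5,9}; (3,3)→{3,6}; (4,8)→{6,8}; (5,4)→{3,4,5}; (8,6)→{4,6,8}. Safe: 2, 7. Place at column 7.
Row 7: attacked by (1,9)→{3,9}; (2,5)→{5}; (3,3)→{3,7}; (4,8)→{5,8}; (5,4)→{2,4,6}; (6,7)→{6,7,8}; (8,6)→{5,6,7}. Safe: 1. Place at column 1.
Row 9: attacked by (1,9)→{1,9}; (2,5)→{5}; (3,3)→{3,9}; (4,8)→{3,8}; (5,4)→{4,8}; (6,7)→{4,7}; (7,1)→{1,3}; (8,6)→{5,6,7}. Safe: 2. Place at column 2.
Columns [9, 5, 3, 8, 4, 7, 1, 6, 2], r−c [-8, -3, 0, -4, 1, -1, 6, 2, 7], r+c [10, 7, 6, 12, 9, 13, 8, 14, 11] are all distinct, so no two queens attack.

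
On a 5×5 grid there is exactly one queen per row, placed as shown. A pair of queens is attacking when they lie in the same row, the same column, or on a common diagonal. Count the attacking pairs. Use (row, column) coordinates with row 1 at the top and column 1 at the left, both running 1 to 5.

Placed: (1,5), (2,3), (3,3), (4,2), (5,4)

Same column: (2,3)–(3,3) (column 3).
Same diagonal: (1,5)–(3,3) (|1−3| = |5−3| = 2); (1,5)–(4,2) (|1−4| = |5−2| = 3); (3,3)–(4,2) (|3−4| = |3−2| = 1).
Total attacking pairs: 4.

4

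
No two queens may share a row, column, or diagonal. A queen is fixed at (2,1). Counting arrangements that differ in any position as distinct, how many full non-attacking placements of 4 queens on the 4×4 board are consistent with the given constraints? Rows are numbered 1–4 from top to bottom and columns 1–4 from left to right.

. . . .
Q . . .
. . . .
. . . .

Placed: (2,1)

Branch on row 1: col 3 → 1; col 4 → 0.
Sum: 1 + 0 = 1.

1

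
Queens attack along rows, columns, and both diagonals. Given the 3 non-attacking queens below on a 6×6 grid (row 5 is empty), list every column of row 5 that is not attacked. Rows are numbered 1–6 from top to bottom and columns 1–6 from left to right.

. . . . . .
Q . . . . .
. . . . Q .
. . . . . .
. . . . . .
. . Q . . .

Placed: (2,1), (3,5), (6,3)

(2,1) attacks row 5 at column 1 and diagonals 4.
(3,5) attacks row 5 at column 5 and diagonals 3.
(6,3) attacks row 5 at column 3 and diagonals 2, 4.
Attacked columns: {1, 2, 3, 4, 5}. Safe: {6}.

columns 6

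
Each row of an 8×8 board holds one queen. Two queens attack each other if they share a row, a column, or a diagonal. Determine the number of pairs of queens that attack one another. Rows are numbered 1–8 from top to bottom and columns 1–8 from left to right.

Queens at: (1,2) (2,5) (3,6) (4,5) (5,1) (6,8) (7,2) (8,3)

8

Same column: (1,2)–(7,2) (column 2); (2,5)–(4,5) (column 5).
Same diagonal: (1,2)–(4,5) (|1−4| = |2−5| = 3); (2,5)–(3,6) (|2−3| = |5−6| = 1); (3,6)–(4,5) (|3−4| = |6−5| = 1); (3,6)–(7,2) (|3−7| = |6−2| = 4); (4,5)–(7,2) (|4−7| = |5−2| = 3); (7,2)–(8,3) (|7−8| = |2−3| = 1).
Total attacking pairs: 8.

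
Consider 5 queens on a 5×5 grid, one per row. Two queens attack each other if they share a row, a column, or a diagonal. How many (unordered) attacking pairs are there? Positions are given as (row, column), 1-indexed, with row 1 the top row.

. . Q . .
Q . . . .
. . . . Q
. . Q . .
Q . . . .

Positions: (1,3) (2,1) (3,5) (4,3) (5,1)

Same column: (1,3)–(4,3) (column 3); (2,1)–(5,1) (column 1).
Same diagonal: (1,3)–(3,5) (|1−3| = |3−5| = 2); (2,1)–(4,3) (|2−4| = |1−3| = 2).
Total attacking pairs: 4.

4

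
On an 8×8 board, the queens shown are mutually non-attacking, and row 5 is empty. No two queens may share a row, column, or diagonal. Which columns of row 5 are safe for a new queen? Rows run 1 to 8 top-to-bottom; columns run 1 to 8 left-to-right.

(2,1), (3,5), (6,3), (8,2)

(2,1) attacks row 5 at column 1 and diagonals 4.
(3,5) attacks row 5 at column 5 and diagonals 3, 7.
(6,3) attacks row 5 at column 3 and diagonals 2, 4.
(8,2) attacks row 5 at column 2 and diagonals 5.
Attacked columns: {1, 2, 3, 4, 5, 7}. Safe: {6, 8}.

columns 6, 8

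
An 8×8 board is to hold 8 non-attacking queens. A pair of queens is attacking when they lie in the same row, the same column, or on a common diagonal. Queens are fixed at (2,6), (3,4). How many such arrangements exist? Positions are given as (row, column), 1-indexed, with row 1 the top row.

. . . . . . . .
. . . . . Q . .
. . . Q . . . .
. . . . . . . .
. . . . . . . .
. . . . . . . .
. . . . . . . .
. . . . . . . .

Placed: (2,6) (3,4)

Branch on row 1: col 1 → 0; col 3 → 2; col 8 → 0.
Sum: 0 + 2 + 0 = 2.

2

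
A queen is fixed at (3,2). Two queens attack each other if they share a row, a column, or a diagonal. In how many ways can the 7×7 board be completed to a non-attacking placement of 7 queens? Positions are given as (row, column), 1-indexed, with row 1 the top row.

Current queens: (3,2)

Branch on row 1: col 1 → 1; col 3 → 2; col 5 → 2; col 6 → 1; col 7 → 0.
Sum: 1 + 2 + 2 + 1 + 0 = 6.

6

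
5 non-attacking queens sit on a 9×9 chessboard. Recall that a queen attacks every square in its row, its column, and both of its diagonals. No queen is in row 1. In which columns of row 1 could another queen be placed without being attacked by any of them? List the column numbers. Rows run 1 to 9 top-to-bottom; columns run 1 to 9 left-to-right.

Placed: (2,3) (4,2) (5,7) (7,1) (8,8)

(2,3) attacks row 1 at column 3 and diagonals 2, 4.
(4,2) attacks row 1 at column 2 and diagonals 5.
(5,7) attacks row 1 at column 7 and diagonals 3.
(7,1) attacks row 1 at column 1 and diagonals 7.
(8,8) attacks row 1 at column 8 and diagonals 1.
Attacked columns: {1, 2, 3, 4, 5, 7, 8}. Safe: {6, 9}.

columns 6, 9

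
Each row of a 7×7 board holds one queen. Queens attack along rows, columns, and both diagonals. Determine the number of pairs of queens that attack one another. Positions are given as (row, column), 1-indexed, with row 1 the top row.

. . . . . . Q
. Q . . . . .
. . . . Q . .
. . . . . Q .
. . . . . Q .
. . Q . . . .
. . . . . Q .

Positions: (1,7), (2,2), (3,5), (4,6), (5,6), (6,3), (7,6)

Same column: (4,6)–(5,6) (column 6); (4,6)–(7,6) (column 6); (5,6)–(7,6) (column 6).
Same diagonal: (1,7)–(3,5) (|1−3| = |7−5| = 2); (3,5)–(4,6) (|3−4| = |5−6| = 1).
Total attacking pairs: 5.

5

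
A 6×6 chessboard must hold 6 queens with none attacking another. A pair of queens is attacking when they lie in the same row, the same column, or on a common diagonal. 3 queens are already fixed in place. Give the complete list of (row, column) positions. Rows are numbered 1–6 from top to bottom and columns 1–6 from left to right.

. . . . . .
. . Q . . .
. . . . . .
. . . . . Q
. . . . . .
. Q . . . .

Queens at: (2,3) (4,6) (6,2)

Row 1: attacked by (2,3)→{2,3,4}; (4,6)→{3,6}; (6,2)→{2}. Safe: 1, 5. Place at column 5.
Row 3: attacked by (1,5)→{3,5}; (2,3)→{2,3,4}; (4,6)→{5,6}; (6,2)→{2,5}. Safe: 1. Place at column 1.
Row 5: attacked by (1,5)→{1,5}; (2,3)→{3,6}; (3,1)→{1,3}; (4,6)→{5,6}; (6,2)→{1,2,3}. Safe: 4. Place at column 4.
Columns [5, 3, 1, 6, 4, 2], r−c [-4, -1, 2, -2, 1, 4], r+c [6, 5, 4, 10, 9, 8] are all distinct, so no two queens attack.

(1,5) (2,3) (3,1) (4,6) (5,4) (6,2)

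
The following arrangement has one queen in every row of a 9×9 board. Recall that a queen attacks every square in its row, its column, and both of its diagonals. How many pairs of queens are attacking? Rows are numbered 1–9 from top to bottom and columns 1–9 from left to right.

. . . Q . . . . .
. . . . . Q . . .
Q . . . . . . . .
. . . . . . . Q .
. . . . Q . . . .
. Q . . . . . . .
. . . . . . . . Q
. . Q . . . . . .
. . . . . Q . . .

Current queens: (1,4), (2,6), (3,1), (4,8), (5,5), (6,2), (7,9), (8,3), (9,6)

Same column: (2,6)–(9,6) (column 6).
Same diagonal: (2,6)–(4,8) (|2−4| = |6−8| = 2); (2,6)–(6,2) (|2−6| = |6−2| = 4).
Total attacking pairs: 3.

3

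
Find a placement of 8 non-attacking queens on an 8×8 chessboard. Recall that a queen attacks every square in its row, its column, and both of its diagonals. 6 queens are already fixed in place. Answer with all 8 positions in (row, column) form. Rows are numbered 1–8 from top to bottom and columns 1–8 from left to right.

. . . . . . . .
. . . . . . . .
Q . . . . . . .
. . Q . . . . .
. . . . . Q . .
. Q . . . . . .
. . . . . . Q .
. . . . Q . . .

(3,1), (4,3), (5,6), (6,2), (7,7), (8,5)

(1,8) (2,4) (3,1) (4,3) (5,6) (6,2) (7,7) (8,5)

Row 1: attacked by (3,1)→{1,3}; (4,3)→{3,6}; (5,6)→{2,6}; (6,2)→{2,7}; (7,7)→{1,7}; (8,5)→{5}. Safe: 4, 8. Place at column 8.
Row 2: attacked by (1,8)→{7,8}; (3,1)→{1,2}; (4,3)→{1,3,5}; (5,6)→{3,6}; (6,2)→{2,6}; (7,7)→{2,7}; (8,5)→{5}. Safe: 4. Place at column 4.
Columns [8, 4, 1, 3, 6, 2, 7, 5], r−c [-7, -2, 2, 1, -1, 4, 0, 3], r+c [9, 6, 4, 7, 11, 8, 14, 13] are all distinct, so no two queens attack.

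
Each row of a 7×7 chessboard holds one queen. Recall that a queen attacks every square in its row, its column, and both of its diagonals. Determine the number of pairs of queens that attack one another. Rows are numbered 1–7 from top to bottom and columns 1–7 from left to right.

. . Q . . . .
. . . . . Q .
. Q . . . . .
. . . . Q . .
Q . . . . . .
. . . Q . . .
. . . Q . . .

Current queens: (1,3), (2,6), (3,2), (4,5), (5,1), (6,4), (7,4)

1

Same column: (6,4)–(7,4) (column 4).
Total attacking pairs: 1.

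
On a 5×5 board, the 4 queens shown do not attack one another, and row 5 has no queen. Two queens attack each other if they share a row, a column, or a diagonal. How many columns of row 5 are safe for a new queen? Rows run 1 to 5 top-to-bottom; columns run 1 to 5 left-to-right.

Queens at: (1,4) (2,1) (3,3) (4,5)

(1,4) attacks row 5 at column 4.
(2,1) attacks row 5 at column 1 and diagonals 4.
(3,3) attacks row 5 at column 3 and diagonals 1, 5.
(4,5) attacks row 5 at column 5 and diagonals 4.
Attacked columns: {1, 3, 4, 5}. Safe: {2}.

1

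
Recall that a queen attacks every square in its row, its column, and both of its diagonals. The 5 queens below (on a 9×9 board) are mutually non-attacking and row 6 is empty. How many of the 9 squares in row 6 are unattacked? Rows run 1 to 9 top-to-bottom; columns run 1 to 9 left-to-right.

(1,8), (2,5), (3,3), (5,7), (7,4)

1

(1,8) attacks row 6 at column 8 and diagonals 3.
(2,5) attacks row 6 at column 5 and diagonals 1, 9.
(3,3) attacks row 6 at column 3 and diagonals 6.
(5,7) attacks row 6 at column 7 and diagonals 6, 8.
(7,4) attacks row 6 at column 4 and diagonals 3, 5.
Attacked columns: {1, 3, 4, 5, 6, 7, 8, 9}. Safe: {2}.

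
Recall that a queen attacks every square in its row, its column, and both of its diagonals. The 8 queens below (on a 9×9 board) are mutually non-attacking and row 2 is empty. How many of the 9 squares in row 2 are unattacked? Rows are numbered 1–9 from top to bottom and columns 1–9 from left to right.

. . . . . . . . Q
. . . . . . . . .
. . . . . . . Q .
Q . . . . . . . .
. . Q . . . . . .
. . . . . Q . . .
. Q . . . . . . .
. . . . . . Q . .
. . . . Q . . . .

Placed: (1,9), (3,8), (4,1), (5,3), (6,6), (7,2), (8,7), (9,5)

(1,9) attacks row 2 at column 9 and diagonals 8.
(3,8) attacks row 2 at column 8 and diagonals 7, 9.
(4,1) attacks row 2 at column 1 and diagonals 3.
(5,3) attacks row 2 at column 3 and diagonals 6.
(6,6) attacks row 2 at column 6 and diagonals 2.
(7,2) attacks row 2 at column 2 and diagonals 7.
(8,7) attacks row 2 at column 7 and diagonals 1.
(9,5) attacks row 2 at column 5.
Attacked columns: {1, 2, 3, 5, 6, 7, 8, 9}. Safe: {4}.

1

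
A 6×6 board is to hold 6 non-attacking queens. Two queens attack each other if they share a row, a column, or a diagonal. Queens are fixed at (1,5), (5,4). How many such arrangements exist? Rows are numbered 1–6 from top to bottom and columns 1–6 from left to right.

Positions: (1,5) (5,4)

Branch on row 2: col 2 → 0; col 3 → 1.
Sum: 0 + 1 = 1.

1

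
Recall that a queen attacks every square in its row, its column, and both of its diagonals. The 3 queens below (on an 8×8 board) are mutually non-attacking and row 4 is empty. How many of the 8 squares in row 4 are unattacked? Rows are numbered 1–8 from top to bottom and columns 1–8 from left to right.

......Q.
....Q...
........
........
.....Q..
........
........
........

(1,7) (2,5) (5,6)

(1,7) attacks row 4 at column 7 and diagonals 4.
(2,5) attacks row 4 at column 5 and diagonals 3, 7.
(5,6) attacks row 4 at column 6 and diagonals 5, 7.
Attacked columns: {3, 4, 5, 6, 7}. Safe: {1, 2, 8}.

3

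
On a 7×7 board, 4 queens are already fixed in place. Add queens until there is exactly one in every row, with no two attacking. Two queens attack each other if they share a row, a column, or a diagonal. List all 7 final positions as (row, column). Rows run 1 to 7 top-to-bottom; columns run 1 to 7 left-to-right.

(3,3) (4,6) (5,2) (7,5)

Row 1: attacked by (3,3)→{1,3,5}; (4,6)→{3,6}; (5,2)→{2,6}; (7,5)→{5}. Safe: 4, 7. Place at column 4.
Row 2: attacked by (1,4)→{3,4,5}; (3,3)→{2,3,4}; (4,6)→{4,6}; (5,2)→{2,5}; (7,5)→{5}. Safe: 1, 7. Place at column 1.
Row 6: attacked by (1,4)→{4}; (2,1)→{1,5}; (3,3)→{3,6}; (4,6)→{4,6}; (5,2)→{1,2,3}; (7,5)→{4,5,6}. Safe: 7. Place at column 7.
Columns [4, 1, 3, 6, 2, 7, 5], r−c [-3, 1, 0, -2, 3, -1, 2], r+c [5, 3, 6, 10, 7, 13, 12] are all distinct, so no two queens attack.

(1,4) (2,1) (3,3) (4,6) (5,2) (6,7) (7,5)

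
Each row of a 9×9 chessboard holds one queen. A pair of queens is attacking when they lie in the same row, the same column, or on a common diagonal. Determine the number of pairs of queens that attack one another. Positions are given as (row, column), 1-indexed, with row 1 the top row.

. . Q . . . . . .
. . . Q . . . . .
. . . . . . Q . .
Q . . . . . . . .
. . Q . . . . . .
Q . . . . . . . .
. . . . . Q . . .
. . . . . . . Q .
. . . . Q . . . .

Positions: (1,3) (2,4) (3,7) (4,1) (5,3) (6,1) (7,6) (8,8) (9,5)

3

Same column: (1,3)–(5,3) (column 3); (4,1)–(6,1) (column 1).
Same diagonal: (1,3)–(2,4) (|1−2| = |3−4| = 1).
Total attacking pairs: 3.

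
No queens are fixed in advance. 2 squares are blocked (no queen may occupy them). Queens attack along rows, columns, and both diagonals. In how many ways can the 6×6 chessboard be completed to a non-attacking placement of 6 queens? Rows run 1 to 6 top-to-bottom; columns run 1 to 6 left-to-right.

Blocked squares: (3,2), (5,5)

Branch on row 1: col 1 → 0; col 2 → 1; col 3 → 0; col 4 → 1; col 5 → 1; col 6 → 0.
Sum: 0 + 1 + 0 + 1 + 1 + 0 = 3.

3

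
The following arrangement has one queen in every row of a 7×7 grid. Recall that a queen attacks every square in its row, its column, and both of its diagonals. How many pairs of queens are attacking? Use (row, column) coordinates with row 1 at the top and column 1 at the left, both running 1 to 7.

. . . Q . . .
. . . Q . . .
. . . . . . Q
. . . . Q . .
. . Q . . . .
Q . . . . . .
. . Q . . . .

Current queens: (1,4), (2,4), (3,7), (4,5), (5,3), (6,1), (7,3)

3

Same column: (1,4)–(2,4) (column 4); (5,3)–(7,3) (column 3).
Same diagonal: (3,7)–(7,3) (|3−7| = |7−3| = 4).
Total attacking pairs: 3.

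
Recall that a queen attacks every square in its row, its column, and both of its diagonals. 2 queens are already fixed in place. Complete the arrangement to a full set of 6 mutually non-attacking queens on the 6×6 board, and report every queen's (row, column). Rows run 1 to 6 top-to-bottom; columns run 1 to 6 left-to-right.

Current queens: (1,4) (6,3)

Row 2: attacked by (1,4)→{3,4,5}; (6,3)→{3}. Safe: 1, 2, 6. Place at column 1.
Row 3: attacked by (1,4)→{2,4,6}; (2,1)→{1,2}; (6,3)→{3,6}. Safe: 5. Place at column 5.
Row 4: attacked by (1,4)→{1,4}; (2,1)→{1,3}; (3,5)→{4,5,6}; (6,3)→{1,3,5}. Safe: 2. Place at column 2.
Row 5: attacked by (1,4)→{4}; (2,1)→{1,4}; (3,5)→{3,5}; (4,2)→{1,2,3}; (6,3)→{2,3,4}. Safe: 6. Place at column 6.
Columns [4, 1, 5, 2, 6, 3], r−c [-3, 1, -2, 2, -1, 3], r+c [5, 3, 8, 6, 11, 9] are all distinct, so no two queens attack.

(1,4) (2,1) (3,5) (4,2) (5,6) (6,3)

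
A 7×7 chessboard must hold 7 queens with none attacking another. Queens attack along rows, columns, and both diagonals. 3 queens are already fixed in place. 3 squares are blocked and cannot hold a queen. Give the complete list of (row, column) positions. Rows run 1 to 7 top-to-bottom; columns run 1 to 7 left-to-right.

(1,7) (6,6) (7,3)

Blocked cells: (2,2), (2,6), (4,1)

Row 2: attacked by (1,7)→{6,7}; (6,6)→{2,6}; (7,3)→{3}. Blocked: 2,6. Safe: 1, 4, 5. Place at column 4.
Row 3: attacked by (1,7)→{5,7}; (2,4)→{3,4,5}; (6,6)→{3,6}; (7,3)→{3,7}. Safe: 1, 2. Place at column 1.
Row 4: attacked by (1,7)→{4,7}; (2,4)→{2,4,6}; (3,1)→{1,2}; (6,6)→{4,6}; (7,3)→{3,6}. Blocked: 1. Safe: 5. Place at column 5.
Row 5: attacked by (1,7)→{3,7}; (2,4)→{1,4,7}; (3,1)→{1,3}; (4,5)→{4,5,6}; (6,6)→{5,6,7}; (7,3)→{1,3,5}. Safe: 2. Place at column 2.
Columns [7, 4, 1, 5, 2, 6, 3], r−c [-6, -2, 2, -1, 3, 0, 4], r+c [8, 6, 4, 9, 7, 12, 10] are all distinct, so no two queens attack.

(1,7) (2,4) (3,1) (4,5) (5,2) (6,6) (7,3)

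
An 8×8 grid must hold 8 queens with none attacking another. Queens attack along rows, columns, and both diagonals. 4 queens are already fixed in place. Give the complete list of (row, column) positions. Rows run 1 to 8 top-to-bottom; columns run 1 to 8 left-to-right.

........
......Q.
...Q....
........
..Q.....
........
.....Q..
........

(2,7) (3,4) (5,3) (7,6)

Row 1: attacked by (2,7)→{6,7,8}; (3,4)→{2,4,6}; (5,3)→{3,7}; (7,6)→{6}. Safe: 1, 5. Place at column 5.
Row 4: attacked by (1,5)→{2,5,8}; (2,7)→{5,7}; (3,4)→{3,4,5}; (5,3)→{2,3,4}; (7,6)→{3,6}. Safe: 1. Place at column 1.
Row 6: attacked by (1,5)→{5}; (2,7)→{3,7}; (3,4)→{1,4,7}; (4,1)→{1,3}; (5,3)→{2,3,4}; (7,6)→{5,6,7}. Safe: 8. Place at column 8.
Row 8: attacked by (1,5)→{5}; (2,7)→{1,7}; (3,4)→{4}; (4,1)→{1,5}; (5,3)→{3,6}; (6,8)→{6,8}; (7,6)→{5,6,7}. Safe: 2. Place at column 2.
Columns [5, 7, 4, 1, 3, 8, 6, 2], r−c [-4, -5, -1, 3, 2, -2, 1, 6], r+c [6, 9, 7, 5, 8, 14, 13, 10] are all distinct, so no two queens attack.

(1,5) (2,7) (3,4) (4,1) (5,3) (6,8) (7,6) (8,2)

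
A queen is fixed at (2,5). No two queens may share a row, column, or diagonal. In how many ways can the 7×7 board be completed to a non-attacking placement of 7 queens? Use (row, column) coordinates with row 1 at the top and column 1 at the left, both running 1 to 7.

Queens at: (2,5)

Branch on row 1: col 1 → 1; col 2 → 3; col 3 → 1; col 7 → 1.
Sum: 1 + 3 + 1 + 1 = 6.

6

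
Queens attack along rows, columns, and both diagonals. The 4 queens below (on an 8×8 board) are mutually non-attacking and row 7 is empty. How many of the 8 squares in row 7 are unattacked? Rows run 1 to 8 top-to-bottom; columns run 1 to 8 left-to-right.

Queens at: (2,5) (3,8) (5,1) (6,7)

1

(2,5) attacks row 7 at column 5.
(3,8) attacks row 7 at column 8 and diagonals 4.
(5,1) attacks row 7 at column 1 and diagonals 3.
(6,7) attacks row 7 at column 7 and diagonals 6, 8.
Attacked columns: {1, 3, 4, 5, 6, 7, 8}. Safe: {2}.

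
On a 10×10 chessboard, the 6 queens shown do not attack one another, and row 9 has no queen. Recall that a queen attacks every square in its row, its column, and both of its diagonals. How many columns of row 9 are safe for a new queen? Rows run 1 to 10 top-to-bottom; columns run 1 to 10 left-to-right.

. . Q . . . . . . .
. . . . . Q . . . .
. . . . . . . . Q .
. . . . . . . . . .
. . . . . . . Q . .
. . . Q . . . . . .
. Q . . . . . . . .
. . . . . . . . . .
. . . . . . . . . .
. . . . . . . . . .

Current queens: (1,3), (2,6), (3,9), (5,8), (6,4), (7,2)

2

(1,3) attacks row 9 at column 3.
(2,6) attacks row 9 at column 6.
(3,9) attacks row 9 at column 9 and diagonals 3.
(5,8) attacks row 9 at column 8 and diagonals 4.
(6,4) attacks row 9 at column 4 and diagonals 1, 7.
(7,2) attacks row 9 at column 2 and diagonals 4.
Attacked columns: {1, 2, 3, 4, 6, 7, 8, 9}. Safe: {5, 10}.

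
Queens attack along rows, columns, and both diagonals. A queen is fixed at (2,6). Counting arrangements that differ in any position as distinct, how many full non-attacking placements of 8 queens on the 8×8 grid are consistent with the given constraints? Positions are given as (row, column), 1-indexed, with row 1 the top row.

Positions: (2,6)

14

Branch on row 1: col 1 → 1; col 2 → 2; col 3 → 8; col 4 → 3; col 8 → 0.
Sum: 1 + 2 + 8 + 3 + 0 = 14.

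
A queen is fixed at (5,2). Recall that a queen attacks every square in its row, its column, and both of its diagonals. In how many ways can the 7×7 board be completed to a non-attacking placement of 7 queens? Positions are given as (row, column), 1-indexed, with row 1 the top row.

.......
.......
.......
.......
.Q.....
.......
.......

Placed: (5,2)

6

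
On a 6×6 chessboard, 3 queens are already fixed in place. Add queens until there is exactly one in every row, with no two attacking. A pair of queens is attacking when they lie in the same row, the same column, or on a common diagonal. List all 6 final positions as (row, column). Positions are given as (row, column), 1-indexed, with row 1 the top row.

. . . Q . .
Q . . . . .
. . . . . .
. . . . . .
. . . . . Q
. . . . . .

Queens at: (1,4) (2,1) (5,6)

Row 3: attacked by (1,4)→{2,4,6}; (2,1)→{1,2}; (5,6)→{4,6}. Safe: 3, 5. Place at column 5.
Row 4: attacked by (1,4)→{1,4}; (2,1)→{1,3}; (3,5)→{4,5,6}; (5,6)→{5,6}. Safe: 2. Place at column 2.
Row 6: attacked by (1,4)→{4}; (2,1)→{1,5}; (3,5)→{2,5}; (4,2)→{2,4}; (5,6)→{5,6}. Safe: 3. Place at column 3.
Columns [4, 1, 5, 2, 6, 3], r−c [-3, 1, -2, 2, -1, 3], r+c [5, 3, 8, 6, 11, 9] are all distinct, so no two queens attack.

(1,4) (2,1) (3,5) (4,2) (5,6) (6,3)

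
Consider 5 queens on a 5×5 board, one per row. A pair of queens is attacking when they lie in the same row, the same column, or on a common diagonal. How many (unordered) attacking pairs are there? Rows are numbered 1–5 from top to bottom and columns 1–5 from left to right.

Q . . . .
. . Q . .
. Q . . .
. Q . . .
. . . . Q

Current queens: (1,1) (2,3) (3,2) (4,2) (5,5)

3

Same column: (3,2)–(4,2) (column 2).
Same diagonal: (1,1)–(5,5) (|1−5| = |1−5| = 4); (2,3)–(3,2) (|2−3| = |3−2| = 1).
Total attacking pairs: 3.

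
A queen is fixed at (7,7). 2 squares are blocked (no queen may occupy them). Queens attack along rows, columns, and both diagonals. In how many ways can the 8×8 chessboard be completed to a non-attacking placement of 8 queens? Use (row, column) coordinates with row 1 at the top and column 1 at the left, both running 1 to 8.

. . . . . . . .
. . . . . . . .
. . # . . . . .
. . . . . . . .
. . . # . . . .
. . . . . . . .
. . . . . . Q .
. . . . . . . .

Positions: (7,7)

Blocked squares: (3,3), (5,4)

Branch on row 1: col 2 → 3; col 3 → 4; col 4 → 2; col 5 → 1; col 6 → 2; col 8 → 2.
Sum: 3 + 4 + 2 + 1 + 2 + 2 = 14.

14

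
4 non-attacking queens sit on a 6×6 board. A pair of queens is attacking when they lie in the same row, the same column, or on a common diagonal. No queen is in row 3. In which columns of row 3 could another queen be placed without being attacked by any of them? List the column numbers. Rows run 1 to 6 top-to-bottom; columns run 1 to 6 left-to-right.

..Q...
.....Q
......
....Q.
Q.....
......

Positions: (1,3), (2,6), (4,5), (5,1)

columns 2

(1,3) attacks row 3 at column 3 and diagonals 1, 5.
(2,6) attacks row 3 at column 6 and diagonals 5.
(4,5) attacks row 3 at column 5 and diagonals 4, 6.
(5,1) attacks row 3 at column 1 and diagonals 3.
Attacked columns: {1, 3, 4, 5, 6}. Safe: {2}.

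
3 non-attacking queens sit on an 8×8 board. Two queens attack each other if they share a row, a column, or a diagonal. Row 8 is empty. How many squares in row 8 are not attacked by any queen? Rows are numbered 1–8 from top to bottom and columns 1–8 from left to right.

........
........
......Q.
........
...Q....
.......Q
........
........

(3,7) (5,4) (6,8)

2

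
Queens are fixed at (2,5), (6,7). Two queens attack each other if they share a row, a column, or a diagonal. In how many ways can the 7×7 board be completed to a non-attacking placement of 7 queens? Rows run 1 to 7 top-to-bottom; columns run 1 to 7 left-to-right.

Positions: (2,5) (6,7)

Branch on row 1: col 1 → 1; col 3 → 0.
Sum: 1 + 0 = 1.

1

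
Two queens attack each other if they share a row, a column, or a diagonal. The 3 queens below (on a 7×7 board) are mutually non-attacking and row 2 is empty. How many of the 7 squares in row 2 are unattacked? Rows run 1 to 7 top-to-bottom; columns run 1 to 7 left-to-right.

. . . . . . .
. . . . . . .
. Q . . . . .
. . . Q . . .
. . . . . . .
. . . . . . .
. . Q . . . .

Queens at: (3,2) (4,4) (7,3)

2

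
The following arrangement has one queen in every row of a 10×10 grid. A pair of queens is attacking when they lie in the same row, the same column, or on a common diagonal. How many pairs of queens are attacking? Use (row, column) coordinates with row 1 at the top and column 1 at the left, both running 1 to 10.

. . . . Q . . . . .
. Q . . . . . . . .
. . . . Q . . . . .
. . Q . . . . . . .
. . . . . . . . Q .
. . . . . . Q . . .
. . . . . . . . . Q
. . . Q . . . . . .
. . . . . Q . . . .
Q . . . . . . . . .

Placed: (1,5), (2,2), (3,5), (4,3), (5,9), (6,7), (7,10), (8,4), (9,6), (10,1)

2

Same column: (1,5)–(3,5) (column 5).
Same diagonal: (1,5)–(5,9) (|1−5| = |5−9| = 4).
Total attacking pairs: 2.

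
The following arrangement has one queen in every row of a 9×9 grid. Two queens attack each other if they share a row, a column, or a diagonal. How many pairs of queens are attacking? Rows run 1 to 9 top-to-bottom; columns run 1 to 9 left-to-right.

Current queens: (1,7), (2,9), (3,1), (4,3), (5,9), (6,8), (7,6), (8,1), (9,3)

5

Same column: (2,9)–(5,9) (column 9); (3,1)–(8,1) (column 1); (4,3)–(9,3) (column 3).
Same diagonal: (4,3)–(7,6) (|4−7| = |3−6| = 3); (5,9)–(6,8) (|5−6| = |9−8| = 1).
Total attacking pairs: 5.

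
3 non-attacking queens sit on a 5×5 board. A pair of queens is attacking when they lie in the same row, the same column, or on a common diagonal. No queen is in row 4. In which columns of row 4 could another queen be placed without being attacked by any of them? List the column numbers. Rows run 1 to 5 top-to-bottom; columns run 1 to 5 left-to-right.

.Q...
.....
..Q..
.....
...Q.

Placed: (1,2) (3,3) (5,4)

columns 1

(1,2) attacks row 4 at column 2 and diagonals 5.
(3,3) attacks row 4 at column 3 and diagonals 2, 4.
(5,4) attacks row 4 at column 4 and diagonals 3, 5.
Attacked columns: {2, 3, 4, 5}. Safe: {1}.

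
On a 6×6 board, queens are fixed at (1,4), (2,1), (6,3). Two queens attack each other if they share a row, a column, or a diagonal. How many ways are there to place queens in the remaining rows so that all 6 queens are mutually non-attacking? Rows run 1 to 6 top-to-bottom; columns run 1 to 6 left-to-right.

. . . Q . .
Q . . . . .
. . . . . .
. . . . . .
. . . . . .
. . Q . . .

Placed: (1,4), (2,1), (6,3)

1

Branch on row 3: col 5 → 1.
Sum: 1 = 1.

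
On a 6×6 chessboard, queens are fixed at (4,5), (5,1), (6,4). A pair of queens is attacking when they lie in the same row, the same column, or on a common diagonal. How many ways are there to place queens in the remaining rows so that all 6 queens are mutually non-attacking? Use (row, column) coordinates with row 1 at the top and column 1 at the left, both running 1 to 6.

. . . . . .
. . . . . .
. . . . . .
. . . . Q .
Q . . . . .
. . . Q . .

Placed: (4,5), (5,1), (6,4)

1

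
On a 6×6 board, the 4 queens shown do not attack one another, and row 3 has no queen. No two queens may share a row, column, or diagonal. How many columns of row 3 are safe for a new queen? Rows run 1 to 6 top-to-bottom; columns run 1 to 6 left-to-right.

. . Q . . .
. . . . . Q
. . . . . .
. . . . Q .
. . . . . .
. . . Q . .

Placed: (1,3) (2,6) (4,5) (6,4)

1

(1,3) attacks row 3 at column 3 and diagonals 1, 5.
(2,6) attacks row 3 at column 6 and diagonals 5.
(4,5) attacks row 3 at column 5 and diagonals 4, 6.
(6,4) attacks row 3 at column 4 and diagonals 1.
Attacked columns: {1, 3, 4, 5, 6}. Safe: {2}.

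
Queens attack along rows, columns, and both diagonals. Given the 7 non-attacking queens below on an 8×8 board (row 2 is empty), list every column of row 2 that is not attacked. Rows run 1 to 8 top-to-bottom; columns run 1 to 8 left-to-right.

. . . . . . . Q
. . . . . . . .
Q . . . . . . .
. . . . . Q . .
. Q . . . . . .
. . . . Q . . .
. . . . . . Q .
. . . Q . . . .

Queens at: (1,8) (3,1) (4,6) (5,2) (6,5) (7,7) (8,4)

columns 3

(1,8) attacks row 2 at column 8 and diagonals 7.
(3,1) attacks row 2 at column 1 and diagonals 2.
(4,6) attacks row 2 at column 6 and diagonals 4, 8.
(5,2) attacks row 2 at column 2 and diagonals 5.
(6,5) attacks row 2 at column 5 and diagonals 1.
(7,7) attacks row 2 at column 7 and diagonals 2.
(8,4) attacks row 2 at column 4.
Attacked columns: {1, 2, 4, 5, 6, 7, 8}. Safe: {3}.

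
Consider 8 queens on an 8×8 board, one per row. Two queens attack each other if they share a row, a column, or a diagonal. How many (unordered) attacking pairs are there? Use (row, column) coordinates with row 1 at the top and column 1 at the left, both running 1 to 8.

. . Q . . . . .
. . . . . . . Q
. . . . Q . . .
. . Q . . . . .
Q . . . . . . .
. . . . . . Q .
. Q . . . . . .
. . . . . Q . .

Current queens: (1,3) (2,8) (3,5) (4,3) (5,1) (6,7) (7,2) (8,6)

Same column: (1,3)–(4,3) (column 3).
Same diagonal: (1,3)–(3,5) (|1−3| = |3−5| = 2).
Total attacking pairs: 2.

2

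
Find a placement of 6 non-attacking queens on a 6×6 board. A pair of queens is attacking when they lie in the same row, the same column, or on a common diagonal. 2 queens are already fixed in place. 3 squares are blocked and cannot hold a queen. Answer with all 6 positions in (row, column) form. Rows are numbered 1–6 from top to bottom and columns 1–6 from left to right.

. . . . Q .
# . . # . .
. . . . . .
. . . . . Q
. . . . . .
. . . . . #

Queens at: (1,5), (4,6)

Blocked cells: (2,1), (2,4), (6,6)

Row 2: attacked by (1,5)→{4,5,6}; (4,6)→{4,6}. Blocked: 1,4. Safe: 2, 3. Place at column 3.
Row 3: attacked by (1,5)→{3,5}; (2,3)→{2,3,4}; (4,6)→{5,6}. Safe: 1. Place at column 1.
Row 5: attacked by (1,5)→{1,5}; (2,3)→{3,6}; (3,1)→{1,3}; (4,6)→{5,6}. Safe: 2, 4. Place at column 4.
Row 6: attacked by (1,5)→{5}; (2,3)→{3}; (3,1)→{1,4}; (4,6)→{4,6}; (5,4)→{3,4,5}. Blocked: 6. Safe: 2. Place at column 2.
Columns [5, 3, 1, 6, 4, 2], r−c [-4, -1, 2, -2, 1, 4], r+c [6, 5, 4, 10, 9, 8] are all distinct, so no two queens attack.

(1,5) (2,3) (3,1) (4,6) (5,4) (6,2)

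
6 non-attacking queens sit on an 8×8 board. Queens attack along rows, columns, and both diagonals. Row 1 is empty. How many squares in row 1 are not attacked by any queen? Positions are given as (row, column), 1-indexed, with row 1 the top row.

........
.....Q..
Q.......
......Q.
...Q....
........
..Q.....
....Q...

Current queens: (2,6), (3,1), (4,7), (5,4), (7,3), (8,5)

1

(2,6) attacks row 1 at column 6 and diagonals 5, 7.
(3,1) attacks row 1 at column 1 and diagonals 3.
(4,7) attacks row 1 at column 7 and diagonals 4.
(5,4) attacks row 1 at column 4 and diagonals 8.
(7,3) attacks row 1 at column 3.
(8,5) attacks row 1 at column 5.
Attacked columns: {1, 3, 4, 5, 6, 7, 8}. Safe: {2}.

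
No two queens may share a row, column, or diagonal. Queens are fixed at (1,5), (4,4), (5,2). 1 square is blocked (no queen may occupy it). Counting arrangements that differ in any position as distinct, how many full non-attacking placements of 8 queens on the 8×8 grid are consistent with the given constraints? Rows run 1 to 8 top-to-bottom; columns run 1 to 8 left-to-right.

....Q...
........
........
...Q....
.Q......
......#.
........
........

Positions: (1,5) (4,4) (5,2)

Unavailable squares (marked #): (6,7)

Branch on row 2: col 1 → 0; col 3 → 0; col 7 → 1; col 8 → 0.
Sum: 0 + 0 + 1 + 0 = 1.

1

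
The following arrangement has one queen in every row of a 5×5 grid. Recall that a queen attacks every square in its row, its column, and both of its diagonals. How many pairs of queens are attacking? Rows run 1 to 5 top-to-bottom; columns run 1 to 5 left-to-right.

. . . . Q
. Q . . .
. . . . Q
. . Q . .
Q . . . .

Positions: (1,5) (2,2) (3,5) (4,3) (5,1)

2

Same column: (1,5)–(3,5) (column 5).
Same diagonal: (1,5)–(5,1) (|1−5| = |5−1| = 4).
Total attacking pairs: 2.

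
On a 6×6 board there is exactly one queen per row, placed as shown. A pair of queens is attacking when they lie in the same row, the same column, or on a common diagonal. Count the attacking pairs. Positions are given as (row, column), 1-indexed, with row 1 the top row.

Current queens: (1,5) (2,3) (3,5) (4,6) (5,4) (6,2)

3

Same column: (1,5)–(3,5) (column 5).
Same diagonal: (3,5)–(4,6) (|3−4| = |5−6| = 1); (3,5)–(6,2) (|3−6| = |5−2| = 3).
Total attacking pairs: 3.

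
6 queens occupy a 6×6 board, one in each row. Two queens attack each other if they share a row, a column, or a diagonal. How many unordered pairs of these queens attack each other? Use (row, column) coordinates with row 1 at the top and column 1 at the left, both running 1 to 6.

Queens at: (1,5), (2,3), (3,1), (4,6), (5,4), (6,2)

All columns are distinct and no two queens satisfy |Δrow| = |Δcol|, so no pair attacks.

0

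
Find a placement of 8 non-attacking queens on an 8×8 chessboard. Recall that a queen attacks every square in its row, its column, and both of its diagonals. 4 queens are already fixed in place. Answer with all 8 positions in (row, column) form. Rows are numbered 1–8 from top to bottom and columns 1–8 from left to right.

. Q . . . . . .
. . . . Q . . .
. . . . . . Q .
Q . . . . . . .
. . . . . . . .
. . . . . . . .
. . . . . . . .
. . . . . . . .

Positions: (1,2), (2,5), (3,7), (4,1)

(1,2) (2,5) (3,7) (4,1) (5,3) (6,8) (7,6) (8,4)

Row 5: attacked by (1,2)→{2,6}; (2,5)→{2,5,8}; (3,7)→{5,7}; (4,1)→{1,2}. Safe: 3, 4. Place at column 3.
Row 6: attacked by (1,2)→{2,7}; (2,5)→{1,5}; (3,7)→{4,7}; (4,1)→{1,3}; (5,3)→{2,3,4}. Safe: 6, 8. Place at column 8.
Row 7: attacked by (1,2)→{2,8}; (2,5)→{5}; (3,7)→{3,7}; (4,1)→{1,4}; (5,3)→{1,3,5}; (6,8)→{7,8}. Safe: 6. Place at column 6.
Row 8: attacked by (1,2)→{2}; (2,5)→{5}; (3,7)→{2,7}; (4,1)→{1,5}; (5,3)→{3,6}; (6,8)→{6,8}; (7,6)→{5,6,7}. Safe: 4. Place at column 4.
Columns [2, 5, 7, 1, 3, 8, 6, 4], r−c [-1, -3, -4, 3, 2, -2, 1, 4], r+c [3, 7, 10, 5, 8, 14, 13, 12] are all distinct, so no two queens attack.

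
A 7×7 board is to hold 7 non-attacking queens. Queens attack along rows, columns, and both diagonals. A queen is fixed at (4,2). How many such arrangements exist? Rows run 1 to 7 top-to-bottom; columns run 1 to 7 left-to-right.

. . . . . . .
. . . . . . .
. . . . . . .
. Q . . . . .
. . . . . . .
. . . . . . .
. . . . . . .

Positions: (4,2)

Branch on row 1: col 1 → 1; col 3 → 2; col 4 → 2; col 6 → 0; col 7 → 1.
Sum: 1 + 2 + 2 + 0 + 1 = 6.

6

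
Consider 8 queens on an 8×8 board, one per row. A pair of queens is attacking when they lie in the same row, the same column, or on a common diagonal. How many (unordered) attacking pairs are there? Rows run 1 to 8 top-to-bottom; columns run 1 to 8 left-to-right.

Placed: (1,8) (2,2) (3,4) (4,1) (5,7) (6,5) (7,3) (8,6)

0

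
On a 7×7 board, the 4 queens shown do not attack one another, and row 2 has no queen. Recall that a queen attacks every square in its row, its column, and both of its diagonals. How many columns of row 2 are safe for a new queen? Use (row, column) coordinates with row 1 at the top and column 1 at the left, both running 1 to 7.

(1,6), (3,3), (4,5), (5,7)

(1,6) attacks row 2 at column 6 and diagonals 5, 7.
(3,3) attacks row 2 at column 3 and diagonals 2, 4.
(4,5) attacks row 2 at column 5 and diagonals 3, 7.
(5,7) attacks row 2 at column 7 and diagonals 4.
Attacked columns: {2, 3, 4, 5, 6, 7}. Safe: {1}.

1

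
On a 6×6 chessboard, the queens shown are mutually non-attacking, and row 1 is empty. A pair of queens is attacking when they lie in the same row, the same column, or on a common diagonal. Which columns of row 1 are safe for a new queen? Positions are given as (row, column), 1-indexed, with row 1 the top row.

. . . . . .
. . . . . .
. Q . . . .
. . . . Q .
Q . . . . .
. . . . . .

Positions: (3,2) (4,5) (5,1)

columns 3, 6

(3,2) attacks row 1 at column 2 and diagonals 4.
(4,5) attacks row 1 at column 5 and diagonals 2.
(5,1) attacks row 1 at column 1 and diagonals 5.
Attacked columns: {1, 2, 4, 5}. Safe: {3, 6}.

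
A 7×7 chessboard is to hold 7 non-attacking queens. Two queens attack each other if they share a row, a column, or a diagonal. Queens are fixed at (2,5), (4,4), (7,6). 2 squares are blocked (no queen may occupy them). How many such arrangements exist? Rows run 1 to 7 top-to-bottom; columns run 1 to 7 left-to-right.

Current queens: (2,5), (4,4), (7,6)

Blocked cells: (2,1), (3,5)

2

Branch on row 1: col 2 → 2; col 3 → 0.
Sum: 2 + 0 = 2.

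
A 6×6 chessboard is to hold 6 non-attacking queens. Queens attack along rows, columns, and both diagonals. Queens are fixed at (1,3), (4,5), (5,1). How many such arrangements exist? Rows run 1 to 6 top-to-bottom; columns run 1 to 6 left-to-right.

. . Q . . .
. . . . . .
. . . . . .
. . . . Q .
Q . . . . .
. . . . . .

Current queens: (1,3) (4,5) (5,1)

Branch on row 2: col 6 → 1.
Sum: 1 = 1.

1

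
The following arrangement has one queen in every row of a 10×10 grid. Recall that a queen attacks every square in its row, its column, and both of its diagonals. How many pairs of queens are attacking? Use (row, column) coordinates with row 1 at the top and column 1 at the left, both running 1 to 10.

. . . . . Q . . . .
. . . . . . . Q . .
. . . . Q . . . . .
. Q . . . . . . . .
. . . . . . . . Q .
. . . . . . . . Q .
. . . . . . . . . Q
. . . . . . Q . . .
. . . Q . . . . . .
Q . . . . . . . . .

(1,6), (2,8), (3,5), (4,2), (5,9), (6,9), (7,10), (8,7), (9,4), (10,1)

3

Same column: (5,9)–(6,9) (column 9).
Same diagonal: (6,9)–(7,10) (|6−7| = |9−10| = 1); (6,9)–(8,7) (|6−8| = |9−7| = 2).
Total attacking pairs: 3.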